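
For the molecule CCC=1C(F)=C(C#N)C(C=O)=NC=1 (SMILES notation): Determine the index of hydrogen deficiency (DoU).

7

Molecular formula: C9H7FN2O.
DoU = (2C + 2 + N − H − X) / 2, where X is the halogen count and O/S are ignored.
    = (2·9 + 2 + 2 − 7 − 1) / 2 = 14 / 2 = 7.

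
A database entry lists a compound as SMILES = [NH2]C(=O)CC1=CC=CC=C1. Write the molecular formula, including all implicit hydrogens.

C8H9NO

Walk through each heavy atom and fill implicit hydrogens from standard valence (C 4, N 3, O 2, S 2, halogen 1):
  atom 1: N with explicit H count 2
  atom 2: C, bond orders sum to 4 (valence 4) → 0 H
  atom 3: O, bond orders sum to 2 (valence 2) → 0 H
  atom 4: C, bond orders sum to 2 (valence 4) → 2 H
  atom 5: C, bond orders sum to 4 (valence 4) → 0 H
  atom 6: C, bond orders sum to 3 (valence 4) → 1 H
  atom 7: C, bond orders sum to 3 (valence 4) → 1 H
  atom 8: C, bond orders sum to 3 (valence 4) → 1 H
  atom 9: C, bond orders sum to 3 (valence 4) → 1 H
  atom 10: C, bond orders sum to 3 (valence 4) → 1 H
Totals → C:8, H:9, N:1, O:1.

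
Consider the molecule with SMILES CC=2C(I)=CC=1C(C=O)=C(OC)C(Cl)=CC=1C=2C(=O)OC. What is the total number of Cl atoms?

1

Scan the SMILES for Cl atoms (remember two-letter symbols like Cl and Br are single atoms).
Chlorine count: 1.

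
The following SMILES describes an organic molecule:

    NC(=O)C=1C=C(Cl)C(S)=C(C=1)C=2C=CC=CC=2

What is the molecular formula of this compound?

Walk through each heavy atom and fill implicit hydrogens from standard valence (C 4, N 3, O 2, S 2, halogen 1):
  atom 1: N, bond orders sum to 1 (valence 3) → 2 H
  atom 2: C, bond orders sum to 4 (valence 4) → 0 H
  atom 3: O, bond orders sum to 2 (valence 2) → 0 H
  atom 4: C, bond orders sum to 4 (valence 4) → 0 H
  atom 5: C, bond orders sum to 3 (valence 4) → 1 H
  atom 6: C, bond orders sum to 4 (valence 4) → 0 H
  atom 7: Cl (halogen, monovalent) → 0 H
  atom 8: C, bond orders sum to 4 (valence 4) → 0 H
  atom 9: S, bond orders sum to 1 (valence 2) → 1 H
  atom 10: C, bond orders sum to 4 (valence 4) → 0 H
  atom 11: C, bond orders sum to 3 (valence 4) → 1 H
  atom 12: C, bond orders sum to 4 (valence 4) → 0 H
  atom 13: C, bond orders sum to 3 (valence 4) → 1 H
  atom 14: C, bond orders sum to 3 (valence 4) → 1 H
  atom 15: C, bond orders sum to 3 (valence 4) → 1 H
  atom 16: C, bond orders sum to 3 (valence 4) → 1 H
  atom 17: C, bond orders sum to 3 (valence 4) → 1 H
Totals → C:13, H:10, Cl:1, N:1, O:1, S:1.
In Hill order: C13H10ClNOS.

C13H10ClNOS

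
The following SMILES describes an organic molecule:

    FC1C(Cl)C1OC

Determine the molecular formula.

C4H6ClFO

Walk through each heavy atom and fill implicit hydrogens from standard valence (C 4, N 3, O 2, S 2, halogen 1):
  atom 1: F (halogen, monovalent) → 0 H
  atom 2: C, bond orders sum to 3 (valence 4) → 1 H
  atom 3: C, bond orders sum to 3 (valence 4) → 1 H
  atom 4: Cl (halogen, monovalent) → 0 H
  atom 5: C, bond orders sum to 3 (valence 4) → 1 H
  atom 6: O, bond orders sum to 2 (valence 2) → 0 H
  atom 7: C, bond orders sum to 1 (valence 4) → 3 H
Totals → C:4, H:6, Cl:1, F:1, O:1.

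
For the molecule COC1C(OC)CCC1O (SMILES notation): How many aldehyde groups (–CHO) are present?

0

Scan the SMILES for the aldehyde motif — none present.
Groups that are present: 2 ether, 1 hydroxyl.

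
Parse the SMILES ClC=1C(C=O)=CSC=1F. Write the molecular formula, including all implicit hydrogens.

C5H2ClFOS

Walk through each heavy atom and fill implicit hydrogens from standard valence (C 4, N 3, O 2, S 2, halogen 1):
  atom 1: Cl (halogen, monovalent) → 0 H
  atom 2: C, bond orders sum to 4 (valence 4) → 0 H
  atom 3: C, bond orders sum to 4 (valence 4) → 0 H
  atom 4: C, bond orders sum to 3 (valence 4) → 1 H
  atom 5: O, bond orders sum to 2 (valence 2) → 0 H
  atom 6: C, bond orders sum to 3 (valence 4) → 1 H
  atom 7: S, bond orders sum to 2 (valence 2) → 0 H
  atom 8: C, bond orders sum to 4 (valence 4) → 0 H
  atom 9: F (halogen, monovalent) → 0 H
Totals → C:5, H:2, Cl:1, F:1, O:1, S:1.
In Hill order: C5H2ClFOS.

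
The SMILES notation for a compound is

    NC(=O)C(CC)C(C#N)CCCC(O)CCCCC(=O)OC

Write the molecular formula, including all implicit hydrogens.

Walk through each heavy atom and fill implicit hydrogens from standard valence (C 4, N 3, O 2, S 2, halogen 1):
  atom 1: N, bond orders sum to 1 (valence 3) → 2 H
  atom 2: C, bond orders sum to 4 (valence 4) → 0 H
  atom 3: O, bond orders sum to 2 (valence 2) → 0 H
  atom 4: C, bond orders sum to 3 (valence 4) → 1 H
  atom 5: C, bond orders sum to 2 (valence 4) → 2 H
  atom 6: C, bond orders sum to 1 (valence 4) → 3 H
  atom 7: C, bond orders sum to 3 (valence 4) → 1 H
  atom 8: C, bond orders sum to 4 (valence 4) → 0 H
  atom 9: N, bond orders sum to 3 (valence 3) → 0 H
  atom 10: C, bond orders sum to 2 (valence 4) → 2 H
  atom 11: C, bond orders sum to 2 (valence 4) → 2 H
  atom 12: C, bond orders sum to 2 (valence 4) → 2 H
  atom 13: C, bond orders sum to 3 (valence 4) → 1 H
  atom 14: O, bond orders sum to 1 (valence 2) → 1 H
  atom 15: C, bond orders sum to 2 (valence 4) → 2 H
  atom 16: C, bond orders sum to 2 (valence 4) → 2 H
  atom 17: C, bond orders sum to 2 (valence 4) → 2 H
  atom 18: C, bond orders sum to 2 (valence 4) → 2 H
  atom 19: C, bond orders sum to 4 (valence 4) → 0 H
  atom 20: O, bond orders sum to 2 (valence 2) → 0 H
  atom 21: O, bond orders sum to 2 (valence 2) → 0 H
  atom 22: C, bond orders sum to 1 (valence 4) → 3 H
Totals → C:16, H:28, N:2, O:4.
In Hill order: C16H28N2O4.

C16H28N2O4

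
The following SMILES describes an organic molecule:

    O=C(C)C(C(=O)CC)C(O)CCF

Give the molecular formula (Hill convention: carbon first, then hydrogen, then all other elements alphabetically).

Walk through each heavy atom and fill implicit hydrogens from standard valence (C 4, N 3, O 2, S 2, halogen 1):
  atom 1: O, bond orders sum to 2 (valence 2) → 0 H
  atom 2: C, bond orders sum to 4 (valence 4) → 0 H
  atom 3: C, bond orders sum to 1 (valence 4) → 3 H
  atom 4: C, bond orders sum to 3 (valence 4) → 1 H
  atom 5: C, bond orders sum to 4 (valence 4) → 0 H
  atom 6: O, bond orders sum to 2 (valence 2) → 0 H
  atom 7: C, bond orders sum to 2 (valence 4) → 2 H
  atom 8: C, bond orders sum to 1 (valence 4) → 3 H
  atom 9: C, bond orders sum to 3 (valence 4) → 1 H
  atom 10: O, bond orders sum to 1 (valence 2) → 1 H
  atom 11: C, bond orders sum to 2 (valence 4) → 2 H
  atom 12: C, bond orders sum to 2 (valence 4) → 2 H
  atom 13: F (halogen, monovalent) → 0 H
Totals → C:9, H:15, F:1, O:3.
In Hill order: C9H15FO3.

C9H15FO3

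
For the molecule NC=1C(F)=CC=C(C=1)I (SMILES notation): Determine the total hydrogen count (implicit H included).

5

Walk through each heavy atom and fill implicit hydrogens from standard valence (C 4, N 3, O 2, S 2, halogen 1):
  atom 1: N, bond orders sum to 1 (valence 3) → 2 H
  atom 2: C, bond orders sum to 4 (valence 4) → 0 H
  atom 3: C, bond orders sum to 4 (valence 4) → 0 H
  atom 4: F (halogen, monovalent) → 0 H
  atom 5: C, bond orders sum to 3 (valence 4) → 1 H
  atom 6: C, bond orders sum to 3 (valence 4) → 1 H
  atom 7: C, bond orders sum to 4 (valence 4) → 0 H
  atom 8: C, bond orders sum to 3 (valence 4) → 1 H
  atom 9: I (halogen, monovalent) → 0 H
Total hydrogens: 5.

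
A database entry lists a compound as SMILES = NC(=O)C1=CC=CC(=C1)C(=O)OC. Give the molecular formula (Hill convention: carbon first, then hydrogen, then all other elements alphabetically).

C9H9NO3

Walk through each heavy atom and fill implicit hydrogens from standard valence (C 4, N 3, O 2, S 2, halogen 1):
  atom 1: N, bond orders sum to 1 (valence 3) → 2 H
  atom 2: C, bond orders sum to 4 (valence 4) → 0 H
  atom 3: O, bond orders sum to 2 (valence 2) → 0 H
  atom 4: C, bond orders sum to 4 (valence 4) → 0 H
  atom 5: C, bond orders sum to 3 (valence 4) → 1 H
  atom 6: C, bond orders sum to 3 (valence 4) → 1 H
  atom 7: C, bond orders sum to 3 (valence 4) → 1 H
  atom 8: C, bond orders sum to 4 (valence 4) → 0 H
  atom 9: C, bond orders sum to 3 (valence 4) → 1 H
  atom 10: C, bond orders sum to 4 (valence 4) → 0 H
  atom 11: O, bond orders sum to 2 (valence 2) → 0 H
  atom 12: O, bond orders sum to 2 (valence 2) → 0 H
  atom 13: C, bond orders sum to 1 (valence 4) → 3 H
Totals → C:9, H:9, N:1, O:3.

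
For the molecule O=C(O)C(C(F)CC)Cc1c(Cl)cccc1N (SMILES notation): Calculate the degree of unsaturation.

5

Molecular formula: C12H15ClFNO2.
DoU = (2C + 2 + N − H − X) / 2, where X is the halogen count and O/S are ignored.
    = (2·12 + 2 + 1 − 15 − 2) / 2 = 10 / 2 = 5.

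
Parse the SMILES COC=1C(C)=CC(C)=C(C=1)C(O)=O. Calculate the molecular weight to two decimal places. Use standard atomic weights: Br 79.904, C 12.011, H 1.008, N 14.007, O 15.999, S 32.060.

180.20 g/mol

First, the molecular formula is C10H12O3 (counting implicit H from valence).
  C: 10 × 12.011 = 120.110
  H: 12 × 1.008 = 12.096
  O: 3 × 15.999 = 47.997
Sum: 10×12.011 + 12×1.008 + 3×15.999 = 180.203 → 180.20 g/mol.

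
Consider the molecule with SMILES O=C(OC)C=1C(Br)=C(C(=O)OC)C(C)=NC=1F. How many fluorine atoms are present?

1

Scan the SMILES for F atoms (remember two-letter symbols like Cl and Br are single atoms).
Fluorine count: 1.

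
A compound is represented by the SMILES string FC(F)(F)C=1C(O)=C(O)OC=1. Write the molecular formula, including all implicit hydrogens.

Walk through each heavy atom and fill implicit hydrogens from standard valence (C 4, N 3, O 2, S 2, halogen 1):
  atom 1: F (halogen, monovalent) → 0 H
  atom 2: C, bond orders sum to 4 (valence 4) → 0 H
  atom 3: F (halogen, monovalent) → 0 H
  atom 4: F (halogen, monovalent) → 0 H
  atom 5: C, bond orders sum to 4 (valence 4) → 0 H
  atom 6: C, bond orders sum to 4 (valence 4) → 0 H
  atom 7: O, bond orders sum to 1 (valence 2) → 1 H
  atom 8: C, bond orders sum to 4 (valence 4) → 0 H
  atom 9: O, bond orders sum to 1 (valence 2) → 1 H
  atom 10: O, bond orders sum to 2 (valence 2) → 0 H
  atom 11: C, bond orders sum to 3 (valence 4) → 1 H
Totals → C:5, H:3, F:3, O:3.

C5H3F3O3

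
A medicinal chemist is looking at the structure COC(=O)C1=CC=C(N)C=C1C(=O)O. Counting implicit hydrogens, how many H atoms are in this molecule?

Walk through each heavy atom and fill implicit hydrogens from standard valence (C 4, N 3, O 2, S 2, halogen 1):
  atom 1: C, bond orders sum to 1 (valence 4) → 3 H
  atom 2: O, bond orders sum to 2 (valence 2) → 0 H
  atom 3: C, bond orders sum to 4 (valence 4) → 0 H
  atom 4: O, bond orders sum to 2 (valence 2) → 0 H
  atom 5: C, bond orders sum to 4 (valence 4) → 0 H
  atom 6: C, bond orders sum to 3 (valence 4) → 1 H
  atom 7: C, bond orders sum to 3 (valence 4) → 1 H
  atom 8: C, bond orders sum to 4 (valence 4) → 0 H
  atom 9: N, bond orders sum to 1 (valence 3) → 2 H
  atom 10: C, bond orders sum to 3 (valence 4) → 1 H
  atom 11: C, bond orders sum to 4 (valence 4) → 0 H
  atom 12: C, bond orders sum to 4 (valence 4) → 0 H
  atom 13: O, bond orders sum to 2 (valence 2) → 0 H
  atom 14: O, bond orders sum to 1 (valence 2) → 1 H
Total hydrogens: 9.

9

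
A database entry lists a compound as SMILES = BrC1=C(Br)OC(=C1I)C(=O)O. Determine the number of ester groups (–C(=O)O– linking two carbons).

0

Scan the SMILES for the ester motif — none present.
Groups that are present: 1 carboxylic acid.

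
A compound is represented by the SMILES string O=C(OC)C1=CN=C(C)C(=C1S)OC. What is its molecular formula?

C9H11NO3S

Walk through each heavy atom and fill implicit hydrogens from standard valence (C 4, N 3, O 2, S 2, halogen 1):
  atom 1: O, bond orders sum to 2 (valence 2) → 0 H
  atom 2: C, bond orders sum to 4 (valence 4) → 0 H
  atom 3: O, bond orders sum to 2 (valence 2) → 0 H
  atom 4: C, bond orders sum to 1 (valence 4) → 3 H
  atom 5: C, bond orders sum to 4 (valence 4) → 0 H
  atom 6: C, bond orders sum to 3 (valence 4) → 1 H
  atom 7: N, bond orders sum to 3 (valence 3) → 0 H
  atom 8: C, bond orders sum to 4 (valence 4) → 0 H
  atom 9: C, bond orders sum to 1 (valence 4) → 3 H
  atom 10: C, bond orders sum to 4 (valence 4) → 0 H
  atom 11: C, bond orders sum to 4 (valence 4) → 0 H
  atom 12: S, bond orders sum to 1 (valence 2) → 1 H
  atom 13: O, bond orders sum to 2 (valence 2) → 0 H
  atom 14: C, bond orders sum to 1 (valence 4) → 3 H
Totals → C:9, H:11, N:1, O:3, S:1.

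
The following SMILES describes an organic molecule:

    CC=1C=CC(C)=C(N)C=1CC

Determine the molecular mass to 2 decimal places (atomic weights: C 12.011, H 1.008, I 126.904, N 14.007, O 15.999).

First, the molecular formula is C10H15N (counting implicit H from valence).
  C: 10 × 12.011 = 120.110
  H: 15 × 1.008 = 15.120
  N: 1 × 14.007 = 14.007
Sum: 10×12.011 + 15×1.008 + 1×14.007 = 149.237 → 149.24 g/mol.

149.24 g/mol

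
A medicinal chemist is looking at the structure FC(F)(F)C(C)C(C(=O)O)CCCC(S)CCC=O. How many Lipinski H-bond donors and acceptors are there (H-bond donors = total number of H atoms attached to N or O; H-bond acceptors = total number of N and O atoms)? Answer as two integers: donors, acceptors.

Donors: find every N or O and count the H atoms it carries.
  atom 9 (O): bond orders sum to 2 → 0 H
  atom 10 (O): bond orders sum to 1 → 1 H
  atom 19 (O): bond orders sum to 2 → 0 H
Lipinski HBD = 1.
Acceptors: N atoms = 0, O atoms = 3 → HBA = 3.

1, 3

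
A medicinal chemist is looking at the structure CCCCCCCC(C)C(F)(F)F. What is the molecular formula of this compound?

Walk through each heavy atom and fill implicit hydrogens from standard valence (C 4, N 3, O 2, S 2, halogen 1):
  atom 1: C, bond orders sum to 1 (valence 4) → 3 H
  atom 2: C, bond orders sum to 2 (valence 4) → 2 H
  atom 3: C, bond orders sum to 2 (valence 4) → 2 H
  atom 4: C, bond orders sum to 2 (valence 4) → 2 H
  atom 5: C, bond orders sum to 2 (valence 4) → 2 H
  atom 6: C, bond orders sum to 2 (valence 4) → 2 H
  atom 7: C, bond orders sum to 2 (valence 4) → 2 H
  atom 8: C, bond orders sum to 3 (valence 4) → 1 H
  atom 9: C, bond orders sum to 1 (valence 4) → 3 H
  atom 10: C, bond orders sum to 4 (valence 4) → 0 H
  atom 11: F (halogen, monovalent) → 0 H
  atom 12: F (halogen, monovalent) → 0 H
  atom 13: F (halogen, monovalent) → 0 H
Totals → C:10, H:19, F:3.
In Hill order: C10H19F3.

C10H19F3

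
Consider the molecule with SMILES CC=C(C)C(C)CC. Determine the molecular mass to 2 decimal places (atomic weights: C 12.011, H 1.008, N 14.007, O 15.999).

112.22 g/mol

First, the molecular formula is C8H16 (counting implicit H from valence).
  C: 8 × 12.011 = 96.088
  H: 16 × 1.008 = 16.128
Sum: 8×12.011 + 16×1.008 = 112.216 → 112.22 g/mol.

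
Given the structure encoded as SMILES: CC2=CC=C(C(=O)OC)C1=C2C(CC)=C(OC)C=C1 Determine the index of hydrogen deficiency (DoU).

Molecular formula: C16H18O3.
DoU = (2C + 2 + N − H − X) / 2, where X is the halogen count and O/S are ignored.
    = (2·16 + 2 + 0 − 18 − 0) / 2 = 16 / 2 = 8.

8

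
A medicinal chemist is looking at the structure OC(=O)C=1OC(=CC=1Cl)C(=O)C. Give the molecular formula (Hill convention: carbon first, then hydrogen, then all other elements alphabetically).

C7H5ClO4

Walk through each heavy atom and fill implicit hydrogens from standard valence (C 4, N 3, O 2, S 2, halogen 1):
  atom 1: O, bond orders sum to 1 (valence 2) → 1 H
  atom 2: C, bond orders sum to 4 (valence 4) → 0 H
  atom 3: O, bond orders sum to 2 (valence 2) → 0 H
  atom 4: C, bond orders sum to 4 (valence 4) → 0 H
  atom 5: O, bond orders sum to 2 (valence 2) → 0 H
  atom 6: C, bond orders sum to 4 (valence 4) → 0 H
  atom 7: C, bond orders sum to 3 (valence 4) → 1 H
  atom 8: C, bond orders sum to 4 (valence 4) → 0 H
  atom 9: Cl (halogen, monovalent) → 0 H
  atom 10: C, bond orders sum to 4 (valence 4) → 0 H
  atom 11: O, bond orders sum to 2 (valence 2) → 0 H
  atom 12: C, bond orders sum to 1 (valence 4) → 3 H
Totals → C:7, H:5, Cl:1, O:4.
In Hill order: C7H5ClO4.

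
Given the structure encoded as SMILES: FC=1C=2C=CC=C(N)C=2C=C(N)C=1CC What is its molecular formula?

Walk through each heavy atom and fill implicit hydrogens from standard valence (C 4, N 3, O 2, S 2, halogen 1):
  atom 1: F (halogen, monovalent) → 0 H
  atom 2: C, bond orders sum to 4 (valence 4) → 0 H
  atom 3: C, bond orders sum to 4 (valence 4) → 0 H
  atom 4: C, bond orders sum to 3 (valence 4) → 1 H
  atom 5: C, bond orders sum to 3 (valence 4) → 1 H
  atom 6: C, bond orders sum to 3 (valence 4) → 1 H
  atom 7: C, bond orders sum to 4 (valence 4) → 0 H
  atom 8: N, bond orders sum to 1 (valence 3) → 2 H
  atom 9: C, bond orders sum to 4 (valence 4) → 0 H
  atom 10: C, bond orders sum to 3 (valence 4) → 1 H
  atom 11: C, bond orders sum to 4 (valence 4) → 0 H
  atom 12: N, bond orders sum to 1 (valence 3) → 2 H
  atom 13: C, bond orders sum to 4 (valence 4) → 0 H
  atom 14: C, bond orders sum to 2 (valence 4) → 2 H
  atom 15: C, bond orders sum to 1 (valence 4) → 3 H
Totals → C:12, H:13, F:1, N:2.
In Hill order: C12H13FN2.

C12H13FN2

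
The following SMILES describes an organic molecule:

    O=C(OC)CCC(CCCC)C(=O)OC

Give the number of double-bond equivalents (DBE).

Degree of unsaturation = (number of rings) + (number of π bonds).
Ring closures in the SMILES: 0.
π bonds: 2 double bonds (each 1 DoU) → 2 DoU from unsaturation.
Total DoU = 0 + 2 = 2.

2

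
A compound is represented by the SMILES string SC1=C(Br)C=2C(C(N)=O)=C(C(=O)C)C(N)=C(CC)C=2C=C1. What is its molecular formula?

Walk through each heavy atom and fill implicit hydrogens from standard valence (C 4, N 3, O 2, S 2, halogen 1):
  atom 1: S, bond orders sum to 1 (valence 2) → 1 H
  atom 2: C, bond orders sum to 4 (valence 4) → 0 H
  atom 3: C, bond orders sum to 4 (valence 4) → 0 H
  atom 4: Br (halogen, monovalent) → 0 H
  atom 5: C, bond orders sum to 4 (valence 4) → 0 H
  atom 6: C, bond orders sum to 4 (valence 4) → 0 H
  atom 7: C, bond orders sum to 4 (valence 4) → 0 H
  atom 8: N, bond orders sum to 1 (valence 3) → 2 H
  atom 9: O, bond orders sum to 2 (valence 2) → 0 H
  atom 10: C, bond orders sum to 4 (valence 4) → 0 H
  atom 11: C, bond orders sum to 4 (valence 4) → 0 H
  atom 12: O, bond orders sum to 2 (valence 2) → 0 H
  atom 13: C, bond orders sum to 1 (valence 4) → 3 H
  atom 14: C, bond orders sum to 4 (valence 4) → 0 H
  atom 15: N, bond orders sum to 1 (valence 3) → 2 H
  atom 16: C, bond orders sum to 4 (valence 4) → 0 H
  atom 17: C, bond orders sum to 2 (valence 4) → 2 H
  atom 18: C, bond orders sum to 1 (valence 4) → 3 H
  atom 19: C, bond orders sum to 4 (valence 4) → 0 H
  atom 20: C, bond orders sum to 3 (valence 4) → 1 H
  atom 21: C, bond orders sum to 3 (valence 4) → 1 H
Totals → C:15, H:15, Br:1, N:2, O:2, S:1.
In Hill order: C15H15BrN2O2S.

C15H15BrN2O2S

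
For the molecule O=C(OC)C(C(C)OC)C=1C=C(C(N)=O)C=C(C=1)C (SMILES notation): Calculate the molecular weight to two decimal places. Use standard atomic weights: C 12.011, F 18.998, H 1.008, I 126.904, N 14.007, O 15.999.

265.31 g/mol

First, the molecular formula is C14H19NO4 (counting implicit H from valence).
  C: 14 × 12.011 = 168.154
  H: 19 × 1.008 = 19.152
  N: 1 × 14.007 = 14.007
  O: 4 × 15.999 = 63.996
Sum: 14×12.011 + 19×1.008 + 1×14.007 + 4×15.999 = 265.309 → 265.31 g/mol.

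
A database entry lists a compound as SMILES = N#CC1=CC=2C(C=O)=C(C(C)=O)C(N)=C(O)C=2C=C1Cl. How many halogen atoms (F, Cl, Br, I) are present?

1

Halogen atoms appear at heavy-atom position 20 (1×Cl).
Other groups present: 1 aldehyde, 1 hydroxyl, 1 ketone, 1 nitrile, 1 primary amine.
Halogen count: 1.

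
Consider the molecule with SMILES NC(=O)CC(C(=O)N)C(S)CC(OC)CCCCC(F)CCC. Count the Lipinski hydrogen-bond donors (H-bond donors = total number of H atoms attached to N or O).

4

Donors: find every N or O and count the H atoms it carries.
  atom 1 (N): bond orders sum to 1 → 2 H
  atom 3 (O): bond orders sum to 2 → 0 H
  atom 7 (O): bond orders sum to 2 → 0 H
  atom 8 (N): bond orders sum to 1 → 2 H
  atom 13 (O): bond orders sum to 2 → 0 H
Lipinski HBD = 4.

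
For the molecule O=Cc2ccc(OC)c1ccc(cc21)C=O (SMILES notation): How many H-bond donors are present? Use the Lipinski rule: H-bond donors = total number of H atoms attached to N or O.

Donors: find every N or O and count the H atoms it carries.
  atom 1 (O): bond orders sum to 2 → 0 H
  atom 7 (O): bond orders sum to 2 → 0 H
  atom 16 (O): bond orders sum to 2 → 0 H
Lipinski HBD = 0.

0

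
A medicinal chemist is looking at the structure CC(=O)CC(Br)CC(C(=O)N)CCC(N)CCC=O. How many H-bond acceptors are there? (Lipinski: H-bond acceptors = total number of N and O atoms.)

N atoms: 2; O atoms: 3.
Lipinski HBA = 2 + 3 = 5.

5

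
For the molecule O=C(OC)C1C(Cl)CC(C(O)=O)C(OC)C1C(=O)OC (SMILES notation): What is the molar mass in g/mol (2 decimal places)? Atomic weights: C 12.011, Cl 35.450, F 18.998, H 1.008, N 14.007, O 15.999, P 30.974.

First, the molecular formula is C12H17ClO7 (counting implicit H from valence).
  C: 12 × 12.011 = 144.132
  Cl: 1 × 35.450 = 35.450
  H: 17 × 1.008 = 17.136
  O: 7 × 15.999 = 111.993
Sum: 12×12.011 + 1×35.450 + 17×1.008 + 7×15.999 = 308.711 → 308.71 g/mol.

308.71 g/mol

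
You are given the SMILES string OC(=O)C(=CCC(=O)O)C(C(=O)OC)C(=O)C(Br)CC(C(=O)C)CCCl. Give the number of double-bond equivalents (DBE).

6

Degree of unsaturation = (number of rings) + (number of π bonds).
Ring closures in the SMILES: 0.
π bonds: 6 double bonds (each 1 DoU) → 6 DoU from unsaturation.
Total DoU = 0 + 6 = 6.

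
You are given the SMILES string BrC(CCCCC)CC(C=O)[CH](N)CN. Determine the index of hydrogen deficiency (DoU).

Molecular formula: C11H23BrN2O.
DoU = (2C + 2 + N − H − X) / 2, where X is the halogen count and O/S are ignored.
    = (2·11 + 2 + 2 − 23 − 1) / 2 = 2 / 2 = 1.

1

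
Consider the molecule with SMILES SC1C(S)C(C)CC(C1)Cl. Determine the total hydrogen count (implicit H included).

Walk through each heavy atom and fill implicit hydrogens from standard valence (C 4, N 3, O 2, S 2, halogen 1):
  atom 1: S, bond orders sum to 1 (valence 2) → 1 H
  atom 2: C, bond orders sum to 3 (valence 4) → 1 H
  atom 3: C, bond orders sum to 3 (valence 4) → 1 H
  atom 4: S, bond orders sum to 1 (valence 2) → 1 H
  atom 5: C, bond orders sum to 3 (valence 4) → 1 H
  atom 6: C, bond orders sum to 1 (valence 4) → 3 H
  atom 7: C, bond orders sum to 2 (valence 4) → 2 H
  atom 8: C, bond orders sum to 3 (valence 4) → 1 H
  atom 9: C, bond orders sum to 2 (valence 4) → 2 H
  atom 10: Cl (halogen, monovalent) → 0 H
Total hydrogens: 13.

13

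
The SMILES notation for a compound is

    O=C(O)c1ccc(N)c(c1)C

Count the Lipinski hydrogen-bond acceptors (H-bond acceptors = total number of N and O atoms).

3

N atoms: 1; O atoms: 2.
Lipinski HBA = 1 + 2 = 3.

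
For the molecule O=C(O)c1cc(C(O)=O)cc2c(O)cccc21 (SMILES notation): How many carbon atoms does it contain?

Count every carbon token in the SMILES (each C, including those in ring-closure positions and inside branches).
Carbon count: 12.

12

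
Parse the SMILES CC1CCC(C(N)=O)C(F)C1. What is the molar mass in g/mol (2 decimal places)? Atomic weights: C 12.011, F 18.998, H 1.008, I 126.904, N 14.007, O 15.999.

159.20 g/mol

First, the molecular formula is C8H14FNO (counting implicit H from valence).
  C: 8 × 12.011 = 96.088
  F: 1 × 18.998 = 18.998
  H: 14 × 1.008 = 14.112
  N: 1 × 14.007 = 14.007
  O: 1 × 15.999 = 15.999
Sum: 8×12.011 + 1×18.998 + 14×1.008 + 1×14.007 + 1×15.999 = 159.204 → 159.20 g/mol.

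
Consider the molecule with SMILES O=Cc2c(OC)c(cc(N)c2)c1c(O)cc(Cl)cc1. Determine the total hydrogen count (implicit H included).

12

Walk through each heavy atom and fill implicit hydrogens from standard valence (C 4, N 3, O 2, S 2, halogen 1); for lowercase aromatic atoms, an aromatic c carries 1 H when it has two neighbours and 0 H with three, and aromatic n carries 0 H:
  atom 1: O, bond orders sum to 2 (valence 2) → 0 H
  atom 2: C, bond orders sum to 3 (valence 4) → 1 H
  atom 3: aromatic c, 3 neighbours → 0 H
  atom 4: aromatic c, 3 neighbours → 0 H
  atom 5: O, bond orders sum to 2 (valence 2) → 0 H
  atom 6: C, bond orders sum to 1 (valence 4) → 3 H
  atom 7: aromatic c, 3 neighbours → 0 H
  atom 8: aromatic c, 2 neighbours → 1 H
  atom 9: aromatic c, 3 neighbours → 0 H
  atom 10: N, bond orders sum to 1 (valence 3) → 2 H
  atom 11: aromatic c, 2 neighbours → 1 H
  atom 12: aromatic c, 3 neighbours → 0 H
  atom 13: aromatic c, 3 neighbours → 0 H
  atom 14: O, bond orders sum to 1 (valence 2) → 1 H
  atom 15: aromatic c, 2 neighbours → 1 H
  atom 16: aromatic c, 3 neighbours → 0 H
  atom 17: Cl (halogen, monovalent) → 0 H
  atom 18: aromatic c, 2 neighbours → 1 H
  atom 19: aromatic c, 2 neighbours → 1 H
Total hydrogens: 12.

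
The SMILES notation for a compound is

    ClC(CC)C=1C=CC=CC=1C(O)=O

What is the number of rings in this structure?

In SMILES, each pair of matching ring-closure digits denotes one ring-closing bond; the number of such bonds equals the number of independent rings.
Ring-closure bonds here: 1.

1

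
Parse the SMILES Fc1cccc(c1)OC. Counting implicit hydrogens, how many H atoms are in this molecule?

Walk through each heavy atom and fill implicit hydrogens from standard valence (C 4, N 3, O 2, S 2, halogen 1); for lowercase aromatic atoms, an aromatic c carries 1 H when it has two neighbours and 0 H with three, and aromatic n carries 0 H:
  atom 1: F (halogen, monovalent) → 0 H
  atom 2: aromatic c, 3 neighbours → 0 H
  atom 3: aromatic c, 2 neighbours → 1 H
  atom 4: aromatic c, 2 neighbours → 1 H
  atom 5: aromatic c, 2 neighbours → 1 H
  atom 6: aromatic c, 3 neighbours → 0 H
  atom 7: aromatic c, 2 neighbours → 1 H
  atom 8: O, bond orders sum to 2 (valence 2) → 0 H
  atom 9: C, bond orders sum to 1 (valence 4) → 3 H
Total hydrogens: 7.

7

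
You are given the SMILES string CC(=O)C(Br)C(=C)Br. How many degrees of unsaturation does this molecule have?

Molecular formula: C5H6Br2O.
DoU = (2C + 2 + N − H − X) / 2, where X is the halogen count and O/S are ignored.
    = (2·5 + 2 + 0 − 6 − 2) / 2 = 4 / 2 = 2.

2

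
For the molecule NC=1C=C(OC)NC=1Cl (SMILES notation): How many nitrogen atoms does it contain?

Scan the SMILES for N atoms (remember two-letter symbols like Cl and Br are single atoms).
Nitrogen count: 2.

2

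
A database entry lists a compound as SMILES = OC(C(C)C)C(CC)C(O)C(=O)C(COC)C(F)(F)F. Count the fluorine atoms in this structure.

Scan the SMILES for F atoms (remember two-letter symbols like Cl and Br are single atoms).
Fluorine count: 3.

3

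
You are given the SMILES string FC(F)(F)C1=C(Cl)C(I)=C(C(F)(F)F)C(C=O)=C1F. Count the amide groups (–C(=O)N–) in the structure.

0

Scan the SMILES for the amide motif — none present.
Groups that are present: 1 aldehyde.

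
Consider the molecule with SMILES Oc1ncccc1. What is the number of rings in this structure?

1

In SMILES, each pair of matching ring-closure digits denotes one ring-closing bond; the number of such bonds equals the number of independent rings.
Ring-closure bonds here: 1.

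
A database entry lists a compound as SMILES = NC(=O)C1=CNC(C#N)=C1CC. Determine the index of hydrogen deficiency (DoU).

Degree of unsaturation = (number of rings) + (number of π bonds).
Ring closures in the SMILES: 1.
π bonds: 3 double bonds (each 1 DoU), 1 triple bond (each 2 DoU) → 5 DoU from unsaturation.
Total DoU = 1 + 5 = 6.

6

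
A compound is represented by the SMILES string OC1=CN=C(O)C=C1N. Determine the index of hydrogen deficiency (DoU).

4

Degree of unsaturation = (number of rings) + (number of π bonds).
Ring closures in the SMILES: 1.
π bonds: 3 double bonds (each 1 DoU) → 3 DoU from unsaturation.
Total DoU = 1 + 3 = 4.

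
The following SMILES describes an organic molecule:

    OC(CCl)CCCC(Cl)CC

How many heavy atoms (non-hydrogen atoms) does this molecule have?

11

Every atom symbol written in the SMILES (organic subset) is one heavy atom; implicit H are not written.
Heavy atoms by element → C:8, Cl:2, O:1.
Total: 11.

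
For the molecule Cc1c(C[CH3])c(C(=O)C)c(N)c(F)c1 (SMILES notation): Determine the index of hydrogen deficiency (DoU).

Molecular formula: C11H14FNO.
DoU = (2C + 2 + N − H − X) / 2, where X is the halogen count and O/S are ignored.
    = (2·11 + 2 + 1 − 14 − 1) / 2 = 10 / 2 = 5.

5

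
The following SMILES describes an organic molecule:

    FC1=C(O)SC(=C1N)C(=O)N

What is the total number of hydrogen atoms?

Walk through each heavy atom and fill implicit hydrogens from standard valence (C 4, N 3, O 2, S 2, halogen 1):
  atom 1: F (halogen, monovalent) → 0 H
  atom 2: C, bond orders sum to 4 (valence 4) → 0 H
  atom 3: C, bond orders sum to 4 (valence 4) → 0 H
  atom 4: O, bond orders sum to 1 (valence 2) → 1 H
  atom 5: S, bond orders sum to 2 (valence 2) → 0 H
  atom 6: C, bond orders sum to 4 (valence 4) → 0 H
  atom 7: C, bond orders sum to 4 (valence 4) → 0 H
  atom 8: N, bond orders sum to 1 (valence 3) → 2 H
  atom 9: C, bond orders sum to 4 (valence 4) → 0 H
  atom 10: O, bond orders sum to 2 (valence 2) → 0 H
  atom 11: N, bond orders sum to 1 (valence 3) → 2 H
Total hydrogens: 5.

5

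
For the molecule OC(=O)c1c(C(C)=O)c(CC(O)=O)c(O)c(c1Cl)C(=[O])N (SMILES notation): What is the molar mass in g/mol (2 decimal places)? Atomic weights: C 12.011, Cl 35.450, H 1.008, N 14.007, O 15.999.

315.66 g/mol

First, the molecular formula is C12H10ClNO7 (counting implicit H from valence).
  C: 12 × 12.011 = 144.132
  Cl: 1 × 35.450 = 35.450
  H: 10 × 1.008 = 10.080
  N: 1 × 14.007 = 14.007
  O: 7 × 15.999 = 111.993
Sum: 12×12.011 + 1×35.450 + 10×1.008 + 1×14.007 + 7×15.999 = 315.662 → 315.66 g/mol.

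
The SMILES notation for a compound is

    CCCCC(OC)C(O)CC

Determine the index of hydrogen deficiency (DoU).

Molecular formula: C9H20O2.
DoU = (2C + 2 + N − H − X) / 2, where X is the halogen count and O/S are ignored.
    = (2·9 + 2 + 0 − 20 − 0) / 2 = 0 / 2 = 0.

0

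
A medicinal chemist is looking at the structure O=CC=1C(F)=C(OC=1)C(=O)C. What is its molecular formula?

Walk through each heavy atom and fill implicit hydrogens from standard valence (C 4, N 3, O 2, S 2, halogen 1):
  atom 1: O, bond orders sum to 2 (valence 2) → 0 H
  atom 2: C, bond orders sum to 3 (valence 4) → 1 H
  atom 3: C, bond orders sum to 4 (valence 4) → 0 H
  atom 4: C, bond orders sum to 4 (valence 4) → 0 H
  atom 5: F (halogen, monovalent) → 0 H
  atom 6: C, bond orders sum to 4 (valence 4) → 0 H
  atom 7: O, bond orders sum to 2 (valence 2) → 0 H
  atom 8: C, bond orders sum to 3 (valence 4) → 1 H
  atom 9: C, bond orders sum to 4 (valence 4) → 0 H
  atom 10: O, bond orders sum to 2 (valence 2) → 0 H
  atom 11: C, bond orders sum to 1 (valence 4) → 3 H
Totals → C:7, H:5, F:1, O:3.
In Hill order: C7H5FO3.

C7H5FO3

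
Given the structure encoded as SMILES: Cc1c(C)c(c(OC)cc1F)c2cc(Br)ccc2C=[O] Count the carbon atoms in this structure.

16

Count every carbon token in the SMILES (each C, including those in ring-closure positions and inside branches).
Carbon count: 16.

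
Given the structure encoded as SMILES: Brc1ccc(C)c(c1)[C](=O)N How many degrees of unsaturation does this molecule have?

Molecular formula: C8H8BrNO.
DoU = (2C + 2 + N − H − X) / 2, where X is the halogen count and O/S are ignored.
    = (2·8 + 2 + 1 − 8 − 1) / 2 = 10 / 2 = 5.

5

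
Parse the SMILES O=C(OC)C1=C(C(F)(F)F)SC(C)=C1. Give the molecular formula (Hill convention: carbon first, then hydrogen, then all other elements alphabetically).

C8H7F3O2S

Walk through each heavy atom and fill implicit hydrogens from standard valence (C 4, N 3, O 2, S 2, halogen 1):
  atom 1: O, bond orders sum to 2 (valence 2) → 0 H
  atom 2: C, bond orders sum to 4 (valence 4) → 0 H
  atom 3: O, bond orders sum to 2 (valence 2) → 0 H
  atom 4: C, bond orders sum to 1 (valence 4) → 3 H
  atom 5: C, bond orders sum to 4 (valence 4) → 0 H
  atom 6: C, bond orders sum to 4 (valence 4) → 0 H
  atom 7: C, bond orders sum to 4 (valence 4) → 0 H
  atom 8: F (halogen, monovalent) → 0 H
  atom 9: F (halogen, monovalent) → 0 H
  atom 10: F (halogen, monovalent) → 0 H
  atom 11: S, bond orders sum to 2 (valence 2) → 0 H
  atom 12: C, bond orders sum to 4 (valence 4) → 0 H
  atom 13: C, bond orders sum to 1 (valence 4) → 3 H
  atom 14: C, bond orders sum to 3 (valence 4) → 1 H
Totals → C:8, H:7, F:3, O:2, S:1.
In Hill order: C8H7F3O2S.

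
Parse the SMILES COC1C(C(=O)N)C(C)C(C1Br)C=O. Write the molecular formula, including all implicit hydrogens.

Walk through each heavy atom and fill implicit hydrogens from standard valence (C 4, N 3, O 2, S 2, halogen 1):
  atom 1: C, bond orders sum to 1 (valence 4) → 3 H
  atom 2: O, bond orders sum to 2 (valence 2) → 0 H
  atom 3: C, bond orders sum to 3 (valence 4) → 1 H
  atom 4: C, bond orders sum to 3 (valence 4) → 1 H
  atom 5: C, bond orders sum to 4 (valence 4) → 0 H
  atom 6: O, bond orders sum to 2 (valence 2) → 0 H
  atom 7: N, bond orders sum to 1 (valence 3) → 2 H
  atom 8: C, bond orders sum to 3 (valence 4) → 1 H
  atom 9: C, bond orders sum to 1 (valence 4) → 3 H
  atom 10: C, bond orders sum to 3 (valence 4) → 1 H
  atom 11: C, bond orders sum to 3 (valence 4) → 1 H
  atom 12: Br (halogen, monovalent) → 0 H
  atom 13: C, bond orders sum to 3 (valence 4) → 1 H
  atom 14: O, bond orders sum to 2 (valence 2) → 0 H
Totals → C:9, H:14, Br:1, N:1, O:3.

C9H14BrNO3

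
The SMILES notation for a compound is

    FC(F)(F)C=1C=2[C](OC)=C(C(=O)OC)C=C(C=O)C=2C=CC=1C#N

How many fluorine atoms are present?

Scan the SMILES for F atoms (remember two-letter symbols like Cl and Br are single atoms).
Fluorine count: 3.

3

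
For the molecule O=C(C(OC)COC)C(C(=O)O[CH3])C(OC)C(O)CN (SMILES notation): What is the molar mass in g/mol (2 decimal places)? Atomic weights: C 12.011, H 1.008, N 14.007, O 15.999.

First, the molecular formula is C12H23NO7 (counting implicit H from valence).
  C: 12 × 12.011 = 144.132
  H: 23 × 1.008 = 23.184
  N: 1 × 14.007 = 14.007
  O: 7 × 15.999 = 111.993
Sum: 12×12.011 + 23×1.008 + 1×14.007 + 7×15.999 = 293.316 → 293.32 g/mol.

293.32 g/mol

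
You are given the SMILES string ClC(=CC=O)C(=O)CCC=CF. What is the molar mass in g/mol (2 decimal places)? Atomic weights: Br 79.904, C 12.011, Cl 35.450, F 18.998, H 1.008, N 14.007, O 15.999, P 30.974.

First, the molecular formula is C8H8ClFO2 (counting implicit H from valence).
  C: 8 × 12.011 = 96.088
  Cl: 1 × 35.450 = 35.450
  F: 1 × 18.998 = 18.998
  H: 8 × 1.008 = 8.064
  O: 2 × 15.999 = 31.998
Sum: 8×12.011 + 1×35.450 + 1×18.998 + 8×1.008 + 2×15.999 = 190.598 → 190.60 g/mol.

190.60 g/mol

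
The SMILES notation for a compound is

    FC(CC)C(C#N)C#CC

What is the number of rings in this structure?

0

In SMILES, each pair of matching ring-closure digits denotes one ring-closing bond; the number of such bonds equals the number of independent rings.
Ring-closure bonds here: 0.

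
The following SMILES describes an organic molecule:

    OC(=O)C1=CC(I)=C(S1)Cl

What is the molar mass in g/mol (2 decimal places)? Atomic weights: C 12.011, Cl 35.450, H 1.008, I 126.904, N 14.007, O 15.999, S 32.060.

First, the molecular formula is C5H2ClIO2S (counting implicit H from valence).
  C: 5 × 12.011 = 60.055
  Cl: 1 × 35.450 = 35.450
  H: 2 × 1.008 = 2.016
  I: 1 × 126.904 = 126.904
  O: 2 × 15.999 = 31.998
  S: 1 × 32.060 = 32.060
Sum: 5×12.011 + 1×35.450 + 2×1.008 + 1×126.904 + 2×15.999 + 1×32.060 = 288.483 → 288.48 g/mol.

288.48 g/mol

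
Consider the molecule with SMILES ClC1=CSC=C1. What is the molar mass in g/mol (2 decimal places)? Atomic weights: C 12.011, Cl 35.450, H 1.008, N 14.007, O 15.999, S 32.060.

First, the molecular formula is C4H3ClS (counting implicit H from valence).
  C: 4 × 12.011 = 48.044
  Cl: 1 × 35.450 = 35.450
  H: 3 × 1.008 = 3.024
  S: 1 × 32.060 = 32.060
Sum: 4×12.011 + 1×35.450 + 3×1.008 + 1×32.060 = 118.578 → 118.58 g/mol.

118.58 g/mol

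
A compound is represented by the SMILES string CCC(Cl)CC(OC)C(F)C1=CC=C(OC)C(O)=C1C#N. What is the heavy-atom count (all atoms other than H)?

Every atom symbol written in the SMILES (organic subset) is one heavy atom; implicit H are not written.
Heavy atoms by element → C:15, Cl:1, F:1, N:1, O:3.
Total: 21.

21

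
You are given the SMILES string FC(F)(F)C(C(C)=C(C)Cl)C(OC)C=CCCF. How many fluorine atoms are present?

Scan the SMILES for F atoms (remember two-letter symbols like Cl and Br are single atoms).
Fluorine count: 4.

4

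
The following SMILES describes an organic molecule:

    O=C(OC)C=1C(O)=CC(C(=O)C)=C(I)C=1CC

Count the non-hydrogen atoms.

Every atom symbol written in the SMILES (organic subset) is one heavy atom; implicit H are not written.
Heavy atoms by element → C:12, I:1, O:4.
Total: 17.

17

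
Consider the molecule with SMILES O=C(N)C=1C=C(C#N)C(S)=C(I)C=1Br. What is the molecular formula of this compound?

Walk through each heavy atom and fill implicit hydrogens from standard valence (C 4, N 3, O 2, S 2, halogen 1):
  atom 1: O, bond orders sum to 2 (valence 2) → 0 H
  atom 2: C, bond orders sum to 4 (valence 4) → 0 H
  atom 3: N, bond orders sum to 1 (valence 3) → 2 H
  atom 4: C, bond orders sum to 4 (valence 4) → 0 H
  atom 5: C, bond orders sum to 3 (valence 4) → 1 H
  atom 6: C, bond orders sum to 4 (valence 4) → 0 H
  atom 7: C, bond orders sum to 4 (valence 4) → 0 H
  atom 8: N, bond orders sum to 3 (valence 3) → 0 H
  atom 9: C, bond orders sum to 4 (valence 4) → 0 H
  atom 10: S, bond orders sum to 1 (valence 2) → 1 H
  atom 11: C, bond orders sum to 4 (valence 4) → 0 H
  atom 12: I (halogen, monovalent) → 0 H
  atom 13: C, bond orders sum to 4 (valence 4) → 0 H
  atom 14: Br (halogen, monovalent) → 0 H
Totals → C:8, H:4, Br:1, I:1, N:2, O:1, S:1.
In Hill order: C8H4BrIN2OS.

C8H4BrIN2OS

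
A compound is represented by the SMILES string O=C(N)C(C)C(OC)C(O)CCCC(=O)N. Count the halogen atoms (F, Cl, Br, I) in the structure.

0

Scan the SMILES for the halogen motif — none present.
Groups that are present: 2 amide, 1 ether, 1 hydroxyl.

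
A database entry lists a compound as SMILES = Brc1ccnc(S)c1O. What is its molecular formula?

C5H4BrNOS

Walk through each heavy atom and fill implicit hydrogens from standard valence (C 4, N 3, O 2, S 2, halogen 1); for lowercase aromatic atoms, an aromatic c carries 1 H when it has two neighbours and 0 H with three, and aromatic n carries 0 H:
  atom 1: Br (halogen, monovalent) → 0 H
  atom 2: aromatic c, 3 neighbours → 0 H
  atom 3: aromatic c, 2 neighbours → 1 H
  atom 4: aromatic c, 2 neighbours → 1 H
  atom 5: aromatic n, 2 neighbours → 0 H
  atom 6: aromatic c, 3 neighbours → 0 H
  atom 7: S, bond orders sum to 1 (valence 2) → 1 H
  atom 8: aromatic c, 3 neighbours → 0 H
  atom 9: O, bond orders sum to 1 (valence 2) → 1 H
Totals → C:5, H:4, Br:1, N:1, O:1, S:1.
In Hill order: C5H4BrNOS.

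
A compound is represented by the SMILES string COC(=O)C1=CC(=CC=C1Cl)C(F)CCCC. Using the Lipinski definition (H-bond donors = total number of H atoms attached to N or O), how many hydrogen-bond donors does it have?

0

Donors: find every N or O and count the H atoms it carries.
  atom 2 (O): bond orders sum to 2 → 0 H
  atom 4 (O): bond orders sum to 2 → 0 H
Lipinski HBD = 0.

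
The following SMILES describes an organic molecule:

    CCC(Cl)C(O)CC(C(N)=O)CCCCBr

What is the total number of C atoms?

11

Count every carbon token in the SMILES (each C, including those in ring-closure positions and inside branches).
Carbon count: 11.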